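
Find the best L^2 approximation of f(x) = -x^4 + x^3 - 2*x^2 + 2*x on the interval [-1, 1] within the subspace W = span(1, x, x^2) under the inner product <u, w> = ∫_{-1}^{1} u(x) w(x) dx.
g(x) = -20*x^2/7 + 13*x/5 + 3/35

The best approximation g ∈ W is the orthogonal projection of f onto W. Writing g = a_0 + a_1 x + a_2 x^2, the coefficients solve the normal equations G · a = b where
  G_{ij} = <φ_i, φ_j> and b_i = <f, φ_i>, with φ_0 = 1, φ_1 = x, φ_2 = x^2.
G =
  [2, 0, 2/3]
  [0, 2/3, 0]
  [2/3, 0, 2/5],
b = (-26/15, 26/15, -38/35).
Solving gives a_0 = 3/35, a_1 = 13/5, a_2 = -20/7, so
  g(x) = -20*x^2/7 + 13*x/5 + 3/35.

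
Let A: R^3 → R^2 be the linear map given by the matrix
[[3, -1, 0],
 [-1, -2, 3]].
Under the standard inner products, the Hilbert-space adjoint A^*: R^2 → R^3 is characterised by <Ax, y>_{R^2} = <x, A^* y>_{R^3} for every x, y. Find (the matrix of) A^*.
A^* = A^T =
[[3, -1],
 [-1, -2],
 [0, 3]]

For real matrices with standard dot products, the defining identity <Ax, y> = <x, A^* y> gives (Ax)^T y = x^T (A^*) y, i.e. x^T A^T y = x^T (A^*) y. Since this holds for all x, y, we must have A^* = A^T. Therefore
A^* =
[[3, -1],
 [-1, -2],
 [0, 3]].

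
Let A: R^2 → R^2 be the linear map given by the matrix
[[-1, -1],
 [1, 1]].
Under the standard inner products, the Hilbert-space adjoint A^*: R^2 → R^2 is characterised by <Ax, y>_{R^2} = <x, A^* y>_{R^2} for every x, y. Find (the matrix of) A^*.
A^* = A^T =
[[-1, 1],
 [-1, 1]]

For real matrices with standard dot products, the defining identity <Ax, y> = <x, A^* y> gives (Ax)^T y = x^T (A^*) y, i.e. x^T A^T y = x^T (A^*) y. Since this holds for all x, y, we must have A^* = A^T. Therefore
A^* =
[[-1, 1],
 [-1, 1]].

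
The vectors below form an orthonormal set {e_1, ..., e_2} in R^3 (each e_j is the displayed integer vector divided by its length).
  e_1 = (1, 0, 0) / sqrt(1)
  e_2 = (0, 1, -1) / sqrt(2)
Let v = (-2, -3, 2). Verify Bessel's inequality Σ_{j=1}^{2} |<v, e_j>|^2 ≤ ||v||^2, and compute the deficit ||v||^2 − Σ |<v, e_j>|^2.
Σ |<v, e_j>|^2 = 33/2; ||v||^2 = 17; deficit = 1/2

Write each e_j = u_j / sqrt(<u_j, u_j>) where u_j is the displayed integer vector. Then <v, e_j> = <v, u_j> / sqrt(<u_j, u_j>), so |<v, e_j>|^2 = <v, u_j>^2 / <u_j, u_j>.
Coefficients: <v, e_1> = -2/sqrt(1), <v, e_2> = -5/sqrt(2).
Square and sum: Σ |<v, e_j>|^2 = 33/2.
Compute ||v||^2 = v·v = 17.
Deficit = 17 − 33/2 = 1/2 ≥ 0, confirming Bessel's inequality. (The deficit equals ||v − Σ <v,e_j> e_j||^2, the squared distance from v to span{e_j}.)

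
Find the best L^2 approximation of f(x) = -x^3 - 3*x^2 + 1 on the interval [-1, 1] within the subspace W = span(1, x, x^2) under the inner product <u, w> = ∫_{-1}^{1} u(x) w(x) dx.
g(x) = -3*x^2 - 3*x/5 + 1

The best approximation g ∈ W is the orthogonal projection of f onto W. Writing g = a_0 + a_1 x + a_2 x^2, the coefficients solve the normal equations G · a = b where
  G_{ij} = <φ_i, φ_j> and b_i = <f, φ_i>, with φ_0 = 1, φ_1 = x, φ_2 = x^2.
G =
  [2, 0, 2/3]
  [0, 2/3, 0]
  [2/3, 0, 2/5],
b = (0, -2/5, -8/15).
Solving gives a_0 = 1, a_1 = -3/5, a_2 = -3, so
  g(x) = -3*x^2 - 3*x/5 + 1.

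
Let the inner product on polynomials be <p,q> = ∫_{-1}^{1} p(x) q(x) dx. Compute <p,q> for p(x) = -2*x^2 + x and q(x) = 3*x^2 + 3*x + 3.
<p,q> = -22/5

Expand the product: p(x)·q(x) = -6*x^4 - 3*x^3 - 3*x^2 + 3*x.
∫_{-1}^{1} of each monomial x^k gives [2/(k+1) if k even, 0 if k odd]. Integrating term-by-term (or equivalently evaluating the antiderivative F(x) = -6*x^5/5 - 3*x^4/4 - x^3 + 3*x^2/2 at the endpoints):
  F(1) − F(−1) = -29/20 − (59/20) = -22/5.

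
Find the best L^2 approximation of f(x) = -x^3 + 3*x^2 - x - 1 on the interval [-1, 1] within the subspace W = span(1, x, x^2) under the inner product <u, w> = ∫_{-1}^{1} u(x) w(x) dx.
g(x) = 3*x^2 - 8*x/5 - 1

The best approximation g ∈ W is the orthogonal projection of f onto W. Writing g = a_0 + a_1 x + a_2 x^2, the coefficients solve the normal equations G · a = b where
  G_{ij} = <φ_i, φ_j> and b_i = <f, φ_i>, with φ_0 = 1, φ_1 = x, φ_2 = x^2.
G =
  [2, 0, 2/3]
  [0, 2/3, 0]
  [2/3, 0, 2/5],
b = (0, -16/15, 8/15).
Solving gives a_0 = -1, a_1 = -8/5, a_2 = 3, so
  g(x) = 3*x^2 - 8*x/5 - 1.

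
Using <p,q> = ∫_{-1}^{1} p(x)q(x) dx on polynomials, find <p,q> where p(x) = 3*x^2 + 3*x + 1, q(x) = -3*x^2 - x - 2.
<p,q> = -78/5

Expand the product: p(x)·q(x) = -9*x^4 - 12*x^3 - 12*x^2 - 7*x - 2.
∫_{-1}^{1} of each monomial x^k gives [2/(k+1) if k even, 0 if k odd]. Integrating term-by-term (or equivalently evaluating the antiderivative F(x) = -9*x^5/5 - 3*x^4 - 4*x^3 - 7*x^2/2 - 2*x at the endpoints):
  F(1) − F(−1) = -143/10 − (13/10) = -78/5.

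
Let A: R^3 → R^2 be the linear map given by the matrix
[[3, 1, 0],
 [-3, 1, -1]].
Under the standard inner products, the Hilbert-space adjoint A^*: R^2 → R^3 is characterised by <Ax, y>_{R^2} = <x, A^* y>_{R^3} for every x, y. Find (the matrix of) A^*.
A^* = A^T =
[[3, -3],
 [1, 1],
 [0, -1]]

For real matrices with standard dot products, the defining identity <Ax, y> = <x, A^* y> gives (Ax)^T y = x^T (A^*) y, i.e. x^T A^T y = x^T (A^*) y. Since this holds for all x, y, we must have A^* = A^T. Therefore
A^* =
[[3, -3],
 [1, 1],
 [0, -1]].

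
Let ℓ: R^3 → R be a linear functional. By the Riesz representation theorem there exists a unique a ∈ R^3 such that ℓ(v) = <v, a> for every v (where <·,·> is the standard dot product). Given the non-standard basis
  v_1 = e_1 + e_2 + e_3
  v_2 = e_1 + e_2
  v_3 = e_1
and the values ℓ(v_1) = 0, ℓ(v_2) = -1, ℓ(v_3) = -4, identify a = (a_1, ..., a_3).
a = (-4, 3, 1)

Write a = (a_1, ..., a_3) in the standard basis. For each basis vector v_i, ℓ(v_i) = <v_i, a> is a linear equation in the a_j's. Collect the n equations into a matrix system V a = ℓ, where row i of V is v_i (expressed in the standard basis). Since V is invertible (lower-triangular with 1s on the diagonal, up to permutation), solve by back-substitution:
  V =
[[1, 1, 1],
 [1, 1, 0],
 [1, 0, 0]]
  V a = (0, -1, -4)
Solving gives a = (-4, 3, 1).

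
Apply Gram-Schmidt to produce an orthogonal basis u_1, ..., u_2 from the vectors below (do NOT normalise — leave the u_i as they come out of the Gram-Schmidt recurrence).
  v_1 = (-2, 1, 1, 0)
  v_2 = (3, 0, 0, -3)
Orthogonal basis:
  u_1 = (-2, 1, 1, 0)
  u_2 = (1, 1, 1, -3)

Apply the Gram-Schmidt recurrence
  u_1 = v_1
  u_i = v_i − Σ_{j<i} ((v_i · u_j) / (u_j · u_j)) · u_j.

Step by step this gives:
  u_1 = (-2, 1, 1, 0)
  u_2 = (1, 1, 1, -3)

Orthogonality check:
  u_2 · u_1 = 0 (should be 0)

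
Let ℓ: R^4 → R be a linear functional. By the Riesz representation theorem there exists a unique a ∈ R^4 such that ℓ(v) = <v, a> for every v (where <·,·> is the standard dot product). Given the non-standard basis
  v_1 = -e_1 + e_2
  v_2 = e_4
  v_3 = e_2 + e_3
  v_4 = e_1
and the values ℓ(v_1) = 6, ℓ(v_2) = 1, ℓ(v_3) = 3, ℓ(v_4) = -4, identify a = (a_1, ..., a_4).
a = (-4, 2, 1, 1)

Write a = (a_1, ..., a_4) in the standard basis. For each basis vector v_i, ℓ(v_i) = <v_i, a> is a linear equation in the a_j's. Collect the n equations into a matrix system V a = ℓ, where row i of V is v_i (expressed in the standard basis). Since V is invertible (lower-triangular with 1s on the diagonal, up to permutation), solve by back-substitution:
  V =
[[-1, 1, 0, 0],
 [0, 0, 0, 1],
 [0, 1, 1, 0],
 [1, 0, 0, 0]]
  V a = (6, 1, 3, -4)
Solving gives a = (-4, 2, 1, 1).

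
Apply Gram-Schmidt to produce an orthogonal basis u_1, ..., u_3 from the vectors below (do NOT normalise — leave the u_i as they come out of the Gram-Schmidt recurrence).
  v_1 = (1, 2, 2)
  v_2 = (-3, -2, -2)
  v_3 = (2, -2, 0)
Orthogonal basis:
  u_1 = (1, 2, 2)
  u_2 = (-16/9, 4/9, 4/9)
  u_3 = (0, -1, 1)

Apply the Gram-Schmidt recurrence
  u_1 = v_1
  u_i = v_i − Σ_{j<i} ((v_i · u_j) / (u_j · u_j)) · u_j.

Step by step this gives:
  u_1 = (1, 2, 2)
  u_2 = (-16/9, 4/9, 4/9)
  u_3 = (0, -1, 1)

Orthogonality check:
  u_2 · u_1 = 0 (should be 0)
  u_3 · u_1 = 0 (should be 0)
  u_3 · u_2 = 0 (should be 0)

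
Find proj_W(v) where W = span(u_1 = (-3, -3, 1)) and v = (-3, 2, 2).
proj_W(v) = (-15/19, -15/19, 5/19)

Set up U = [u_1 | ... | u_1] ∈ R^(3×1). The projector onto W = col(U) is P = U (U^T U)^(-1) U^T.
Compute U^T U =
  [19],
and U^T v = (5).
Solve U^T U · c = U^T v for the coefficients: c = (5/19). The projection is proj_W(v) = U c.
Check: (v - proj_W(v)) · u_1 = 0  (should be 0).
Result: proj_W(v) = (-15/19, -15/19, 5/19).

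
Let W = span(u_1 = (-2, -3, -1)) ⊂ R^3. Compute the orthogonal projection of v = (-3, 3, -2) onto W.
proj_W(v) = (1/7, 3/14, 1/14)

Set up U = [u_1 | ... | u_1] ∈ R^(3×1). The projector onto W = col(U) is P = U (U^T U)^(-1) U^T.
Compute U^T U =
  [14],
and U^T v = (-1).
Solve U^T U · c = U^T v for the coefficients: c = (-1/14). The projection is proj_W(v) = U c.
Check: (v - proj_W(v)) · u_1 = 0  (should be 0).
Result: proj_W(v) = (1/7, 3/14, 1/14).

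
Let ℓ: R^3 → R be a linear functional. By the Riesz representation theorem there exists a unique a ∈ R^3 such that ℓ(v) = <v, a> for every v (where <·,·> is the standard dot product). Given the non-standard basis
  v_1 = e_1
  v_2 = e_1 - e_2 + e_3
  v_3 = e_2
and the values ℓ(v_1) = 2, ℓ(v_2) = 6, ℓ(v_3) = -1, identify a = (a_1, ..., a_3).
a = (2, -1, 3)

Write a = (a_1, ..., a_3) in the standard basis. For each basis vector v_i, ℓ(v_i) = <v_i, a> is a linear equation in the a_j's. Collect the n equations into a matrix system V a = ℓ, where row i of V is v_i (expressed in the standard basis). Since V is invertible (lower-triangular with 1s on the diagonal, up to permutation), solve by back-substitution:
  V =
[[1, 0, 0],
 [1, -1, 1],
 [0, 1, 0]]
  V a = (2, 6, -1)
Solving gives a = (2, -1, 3).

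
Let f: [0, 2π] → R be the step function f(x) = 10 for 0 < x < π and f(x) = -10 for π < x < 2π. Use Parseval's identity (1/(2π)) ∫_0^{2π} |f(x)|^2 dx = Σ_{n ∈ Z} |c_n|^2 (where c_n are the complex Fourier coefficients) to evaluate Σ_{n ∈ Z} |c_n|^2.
Σ |c_n|^2 = 100

Parseval equates the L^2 energy of f (normalised by 1/(2π)) with the ℓ^2 sum of its Fourier coefficients: (1/(2π)) ∫_0^{2π} |f|^2 = Σ |c_n|^2.
Compute the left side: (1/(2π)) [∫_0^π 10^2 dx + ∫_π^{2π} (-10)^2 dx] = (1/(2π)) · (100π + 100π) = (100 + 100)/2 = 100.
So Σ_{n ∈ Z} |c_n|^2 = 100.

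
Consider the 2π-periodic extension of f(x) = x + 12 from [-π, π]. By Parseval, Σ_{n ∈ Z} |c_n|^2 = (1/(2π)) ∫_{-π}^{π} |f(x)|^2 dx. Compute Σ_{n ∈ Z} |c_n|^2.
Σ |c_n|^2 = π^2/3 + 144

Expand and integrate term by term over [-π, π]:
  ∫ (x)^2 dx = 1·(2π^3/3); ∫ 2·1·(12)·x dx = 0 (odd integrand); ∫ 12^2 dx = 144·2π.
So (1/(2π)) ∫_{-π}^{π} (x + 12)^2 dx = 1π^2/3 + 144 = π^2/3 + 144.
Parseval ⇒ Σ |c_n|^2 = π^2/3 + 144.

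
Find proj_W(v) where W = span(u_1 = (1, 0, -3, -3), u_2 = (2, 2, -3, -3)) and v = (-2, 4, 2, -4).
proj_W(v) = (62/47, 110/47, -21/47, -21/47)

Set up U = [u_1 | ... | u_2] ∈ R^(4×2). The projector onto W = col(U) is P = U (U^T U)^(-1) U^T.
Compute U^T U =
  [19, 20]
  [20, 26],
and U^T v = (4, 10).
Solve U^T U · c = U^T v for the coefficients: c = (-48/47, 55/47). The projection is proj_W(v) = U c.
Check: (v - proj_W(v)) · u_1 = 0  (should be 0).
Check: (v - proj_W(v)) · u_2 = 0  (should be 0).
Result: proj_W(v) = (62/47, 110/47, -21/47, -21/47).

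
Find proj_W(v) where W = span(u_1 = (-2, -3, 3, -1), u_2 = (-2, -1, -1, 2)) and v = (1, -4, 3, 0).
proj_W(v) = (-131/113, -515/226, 637/226, -157/113)

Set up U = [u_1 | ... | u_2] ∈ R^(4×2). The projector onto W = col(U) is P = U (U^T U)^(-1) U^T.
Compute U^T U =
  [23, 2]
  [2, 10],
and U^T v = (19, -1).
Solve U^T U · c = U^T v for the coefficients: c = (96/113, -61/226). The projection is proj_W(v) = U c.
Check: (v - proj_W(v)) · u_1 = 0  (should be 0).
Check: (v - proj_W(v)) · u_2 = 0  (should be 0).
Result: proj_W(v) = (-131/113, -515/226, 637/226, -157/113).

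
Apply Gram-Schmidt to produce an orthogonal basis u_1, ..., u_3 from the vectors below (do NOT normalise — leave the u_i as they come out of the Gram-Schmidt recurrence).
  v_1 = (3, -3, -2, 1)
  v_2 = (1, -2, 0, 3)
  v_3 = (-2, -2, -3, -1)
Orthogonal basis:
  u_1 = (3, -3, -2, 1)
  u_2 = (-13/23, -10/23, 24/23, 57/23)
  u_3 = (-519/178, -138/89, -185/89, -11/178)

Apply the Gram-Schmidt recurrence
  u_1 = v_1
  u_i = v_i − Σ_{j<i} ((v_i · u_j) / (u_j · u_j)) · u_j.

Step by step this gives:
  u_1 = (3, -3, -2, 1)
  u_2 = (-13/23, -10/23, 24/23, 57/23)
  u_3 = (-519/178, -138/89, -185/89, -11/178)

Orthogonality check:
  u_2 · u_1 = 0 (should be 0)
  u_3 · u_1 = 0 (should be 0)
  u_3 · u_2 = 0 (should be 0)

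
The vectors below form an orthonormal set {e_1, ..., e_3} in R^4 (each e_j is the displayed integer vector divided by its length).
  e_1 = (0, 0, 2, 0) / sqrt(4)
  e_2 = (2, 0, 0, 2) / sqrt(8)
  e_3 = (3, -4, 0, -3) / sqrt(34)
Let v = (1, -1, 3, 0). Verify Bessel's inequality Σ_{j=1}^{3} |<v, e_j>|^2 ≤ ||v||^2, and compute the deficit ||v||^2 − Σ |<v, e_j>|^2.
Σ |<v, e_j>|^2 = 186/17; ||v||^2 = 11; deficit = 1/17

Write each e_j = u_j / sqrt(<u_j, u_j>) where u_j is the displayed integer vector. Then <v, e_j> = <v, u_j> / sqrt(<u_j, u_j>), so |<v, e_j>|^2 = <v, u_j>^2 / <u_j, u_j>.
Coefficients: <v, e_1> = 6/sqrt(4), <v, e_2> = 2/sqrt(8), <v, e_3> = 7/sqrt(34).
Square and sum: Σ |<v, e_j>|^2 = 186/17.
Compute ||v||^2 = v·v = 11.
Deficit = 11 − 186/17 = 1/17 ≥ 0, confirming Bessel's inequality. (The deficit equals ||v − Σ <v,e_j> e_j||^2, the squared distance from v to span{e_j}.)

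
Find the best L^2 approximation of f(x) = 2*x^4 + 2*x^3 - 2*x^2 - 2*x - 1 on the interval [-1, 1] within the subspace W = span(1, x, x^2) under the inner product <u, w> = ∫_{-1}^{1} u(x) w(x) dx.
g(x) = -2*x^2/7 - 4*x/5 - 41/35

The best approximation g ∈ W is the orthogonal projection of f onto W. Writing g = a_0 + a_1 x + a_2 x^2, the coefficients solve the normal equations G · a = b where
  G_{ij} = <φ_i, φ_j> and b_i = <f, φ_i>, with φ_0 = 1, φ_1 = x, φ_2 = x^2.
G =
  [2, 0, 2/3]
  [0, 2/3, 0]
  [2/3, 0, 2/5],
b = (-38/15, -8/15, -94/105).
Solving gives a_0 = -41/35, a_1 = -4/5, a_2 = -2/7, so
  g(x) = -2*x^2/7 - 4*x/5 - 41/35.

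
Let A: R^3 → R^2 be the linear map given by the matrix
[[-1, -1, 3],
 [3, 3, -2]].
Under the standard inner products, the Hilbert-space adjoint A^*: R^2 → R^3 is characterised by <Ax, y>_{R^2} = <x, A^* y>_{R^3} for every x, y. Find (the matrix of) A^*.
A^* = A^T =
[[-1, 3],
 [-1, 3],
 [3, -2]]

For real matrices with standard dot products, the defining identity <Ax, y> = <x, A^* y> gives (Ax)^T y = x^T (A^*) y, i.e. x^T A^T y = x^T (A^*) y. Since this holds for all x, y, we must have A^* = A^T. Therefore
A^* =
[[-1, 3],
 [-1, 3],
 [3, -2]].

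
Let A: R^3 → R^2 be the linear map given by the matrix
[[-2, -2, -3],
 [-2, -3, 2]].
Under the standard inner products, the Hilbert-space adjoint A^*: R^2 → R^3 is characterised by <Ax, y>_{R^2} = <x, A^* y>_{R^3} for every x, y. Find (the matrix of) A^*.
A^* = A^T =
[[-2, -2],
 [-2, -3],
 [-3, 2]]

For real matrices with standard dot products, the defining identity <Ax, y> = <x, A^* y> gives (Ax)^T y = x^T (A^*) y, i.e. x^T A^T y = x^T (A^*) y. Since this holds for all x, y, we must have A^* = A^T. Therefore
A^* =
[[-2, -2],
 [-2, -3],
 [-3, 2]].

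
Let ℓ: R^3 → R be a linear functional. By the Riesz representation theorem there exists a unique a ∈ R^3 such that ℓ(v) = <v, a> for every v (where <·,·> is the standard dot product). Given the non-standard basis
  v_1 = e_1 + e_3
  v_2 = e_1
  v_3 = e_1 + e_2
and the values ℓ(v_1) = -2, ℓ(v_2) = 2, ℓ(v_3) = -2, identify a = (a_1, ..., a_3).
a = (2, -4, -4)

Write a = (a_1, ..., a_3) in the standard basis. For each basis vector v_i, ℓ(v_i) = <v_i, a> is a linear equation in the a_j's. Collect the n equations into a matrix system V a = ℓ, where row i of V is v_i (expressed in the standard basis). Since V is invertible (lower-triangular with 1s on the diagonal, up to permutation), solve by back-substitution:
  V =
[[1, 0, 1],
 [1, 0, 0],
 [1, 1, 0]]
  V a = (-2, 2, -2)
Solving gives a = (2, -4, -4).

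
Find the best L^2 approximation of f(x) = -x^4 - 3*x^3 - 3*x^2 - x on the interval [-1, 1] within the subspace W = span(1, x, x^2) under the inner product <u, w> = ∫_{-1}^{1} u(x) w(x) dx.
g(x) = -27*x^2/7 - 14*x/5 + 3/35

The best approximation g ∈ W is the orthogonal projection of f onto W. Writing g = a_0 + a_1 x + a_2 x^2, the coefficients solve the normal equations G · a = b where
  G_{ij} = <φ_i, φ_j> and b_i = <f, φ_i>, with φ_0 = 1, φ_1 = x, φ_2 = x^2.
G =
  [2, 0, 2/3]
  [0, 2/3, 0]
  [2/3, 0, 2/5],
b = (-12/5, -28/15, -52/35).
Solving gives a_0 = 3/35, a_1 = -14/5, a_2 = -27/7, so
  g(x) = -27*x^2/7 - 14*x/5 + 3/35.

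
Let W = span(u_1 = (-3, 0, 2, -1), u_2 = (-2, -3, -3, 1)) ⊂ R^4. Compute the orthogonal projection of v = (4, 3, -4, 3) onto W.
proj_W(v) = (565/107, 51/107, -303/107, 160/107)

Set up U = [u_1 | ... | u_2] ∈ R^(4×2). The projector onto W = col(U) is P = U (U^T U)^(-1) U^T.
Compute U^T U =
  [14, -1]
  [-1, 23],
and U^T v = (-23, -2).
Solve U^T U · c = U^T v for the coefficients: c = (-177/107, -17/107). The projection is proj_W(v) = U c.
Check: (v - proj_W(v)) · u_1 = 0  (should be 0).
Check: (v - proj_W(v)) · u_2 = 0  (should be 0).
Result: proj_W(v) = (565/107, 51/107, -303/107, 160/107).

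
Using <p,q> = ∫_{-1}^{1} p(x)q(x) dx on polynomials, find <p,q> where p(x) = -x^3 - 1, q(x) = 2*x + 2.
<p,q> = -24/5

Expand the product: p(x)·q(x) = -2*x^4 - 2*x^3 - 2*x - 2.
∫_{-1}^{1} of each monomial x^k gives [2/(k+1) if k even, 0 if k odd]. Integrating term-by-term (or equivalently evaluating the antiderivative F(x) = -2*x^5/5 - x^4/2 - x^2 - 2*x at the endpoints):
  F(1) − F(−1) = -39/10 − (9/10) = -24/5.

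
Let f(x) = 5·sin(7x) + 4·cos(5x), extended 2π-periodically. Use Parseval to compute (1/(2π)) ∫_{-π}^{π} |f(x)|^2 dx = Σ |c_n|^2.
Σ |c_n|^2 = 41/2

Expand |f|^2 and use orthogonality of {sin(nx), cos(mx)} on [-π, π]:
  ∫_{-π}^{π} sin(nx)^2 dx = π, ∫ cos(mx)^2 dx = π, and cross terms integrate to 0.
So ∫_{-π}^{π} f(x)^2 dx = 5^2 · π + 4^2 · π = (25 + 16)π.
Divide by 2π: (25 + 16)/2 = 41/2.
By Parseval, this equals Σ |c_n|^2.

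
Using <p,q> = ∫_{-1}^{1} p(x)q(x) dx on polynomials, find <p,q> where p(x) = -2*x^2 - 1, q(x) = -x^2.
<p,q> = 22/15

Expand the product: p(x)·q(x) = 2*x^4 + x^2.
∫_{-1}^{1} of each monomial x^k gives [2/(k+1) if k even, 0 if k odd]. Integrating term-by-term (or equivalently evaluating the antiderivative F(x) = 2*x^5/5 + x^3/3 at the endpoints):
  F(1) − F(−1) = 11/15 − (-11/15) = 22/15.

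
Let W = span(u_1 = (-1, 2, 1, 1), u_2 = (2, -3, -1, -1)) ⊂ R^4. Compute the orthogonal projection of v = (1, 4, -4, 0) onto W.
proj_W(v) = (-9/5, 6/5, -3/5, -3/5)

Set up U = [u_1 | ... | u_2] ∈ R^(4×2). The projector onto W = col(U) is P = U (U^T U)^(-1) U^T.
Compute U^T U =
  [7, -10]
  [-10, 15],
and U^T v = (3, -6).
Solve U^T U · c = U^T v for the coefficients: c = (-3, -12/5). The projection is proj_W(v) = U c.
Check: (v - proj_W(v)) · u_1 = 0  (should be 0).
Check: (v - proj_W(v)) · u_2 = 0  (should be 0).
Result: proj_W(v) = (-9/5, 6/5, -3/5, -3/5).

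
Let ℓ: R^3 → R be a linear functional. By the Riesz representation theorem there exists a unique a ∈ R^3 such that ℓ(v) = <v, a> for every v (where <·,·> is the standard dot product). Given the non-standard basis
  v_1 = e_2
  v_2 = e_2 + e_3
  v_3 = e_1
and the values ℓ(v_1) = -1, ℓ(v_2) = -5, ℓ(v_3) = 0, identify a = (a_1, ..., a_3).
a = (0, -1, -4)

Write a = (a_1, ..., a_3) in the standard basis. For each basis vector v_i, ℓ(v_i) = <v_i, a> is a linear equation in the a_j's. Collect the n equations into a matrix system V a = ℓ, where row i of V is v_i (expressed in the standard basis). Since V is invertible (lower-triangular with 1s on the diagonal, up to permutation), solve by back-substitution:
  V =
[[0, 1, 0],
 [0, 1, 1],
 [1, 0, 0]]
  V a = (-1, -5, 0)
Solving gives a = (0, -1, -4).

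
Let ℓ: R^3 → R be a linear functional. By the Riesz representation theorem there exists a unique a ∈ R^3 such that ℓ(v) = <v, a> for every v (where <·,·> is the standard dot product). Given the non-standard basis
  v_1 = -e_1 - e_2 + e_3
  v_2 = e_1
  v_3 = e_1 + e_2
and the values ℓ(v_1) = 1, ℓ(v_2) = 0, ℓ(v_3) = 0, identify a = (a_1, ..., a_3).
a = (0, 0, 1)

Write a = (a_1, ..., a_3) in the standard basis. For each basis vector v_i, ℓ(v_i) = <v_i, a> is a linear equation in the a_j's. Collect the n equations into a matrix system V a = ℓ, where row i of V is v_i (expressed in the standard basis). Since V is invertible (lower-triangular with 1s on the diagonal, up to permutation), solve by back-substitution:
  V =
[[-1, -1, 1],
 [1, 0, 0],
 [1, 1, 0]]
  V a = (1, 0, 0)
Solving gives a = (0, 0, 1).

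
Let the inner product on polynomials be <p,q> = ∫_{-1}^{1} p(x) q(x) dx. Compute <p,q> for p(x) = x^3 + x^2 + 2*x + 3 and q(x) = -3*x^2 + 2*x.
<p,q> = -56/15

Expand the product: p(x)·q(x) = -3*x^5 - x^4 - 4*x^3 - 5*x^2 + 6*x.
∫_{-1}^{1} of each monomial x^k gives [2/(k+1) if k even, 0 if k odd]. Integrating term-by-term (or equivalently evaluating the antiderivative F(x) = -x^6/2 - x^5/5 - x^4 - 5*x^3/3 + 3*x^2 at the endpoints):
  F(1) − F(−1) = -11/30 − (101/30) = -56/15.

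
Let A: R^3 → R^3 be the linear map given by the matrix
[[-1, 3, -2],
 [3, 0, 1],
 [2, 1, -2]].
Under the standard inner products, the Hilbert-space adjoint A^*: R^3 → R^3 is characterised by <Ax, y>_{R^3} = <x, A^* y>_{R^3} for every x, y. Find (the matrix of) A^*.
A^* = A^T =
[[-1, 3, 2],
 [3, 0, 1],
 [-2, 1, -2]]

For real matrices with standard dot products, the defining identity <Ax, y> = <x, A^* y> gives (Ax)^T y = x^T (A^*) y, i.e. x^T A^T y = x^T (A^*) y. Since this holds for all x, y, we must have A^* = A^T. Therefore
A^* =
[[-1, 3, 2],
 [3, 0, 1],
 [-2, 1, -2]].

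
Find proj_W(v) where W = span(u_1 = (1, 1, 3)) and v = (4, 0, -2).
proj_W(v) = (-2/11, -2/11, -6/11)

Set up U = [u_1 | ... | u_1] ∈ R^(3×1). The projector onto W = col(U) is P = U (U^T U)^(-1) U^T.
Compute U^T U =
  [11],
and U^T v = (-2).
Solve U^T U · c = U^T v for the coefficients: c = (-2/11). The projection is proj_W(v) = U c.
Check: (v - proj_W(v)) · u_1 = 0  (should be 0).
Result: proj_W(v) = (-2/11, -2/11, -6/11).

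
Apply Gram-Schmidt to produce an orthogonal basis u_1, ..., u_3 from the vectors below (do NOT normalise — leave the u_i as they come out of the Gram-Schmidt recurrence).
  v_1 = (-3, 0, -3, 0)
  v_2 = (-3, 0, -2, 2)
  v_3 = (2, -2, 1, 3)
Orthogonal basis:
  u_1 = (-3, 0, -3, 0)
  u_2 = (-1/2, 0, 1/2, 2)
  u_3 = (10/9, -2, -10/9, 5/9)

Apply the Gram-Schmidt recurrence
  u_1 = v_1
  u_i = v_i − Σ_{j<i} ((v_i · u_j) / (u_j · u_j)) · u_j.

Step by step this gives:
  u_1 = (-3, 0, -3, 0)
  u_2 = (-1/2, 0, 1/2, 2)
  u_3 = (10/9, -2, -10/9, 5/9)

Orthogonality check:
  u_2 · u_1 = 0 (should be 0)
  u_3 · u_1 = 0 (should be 0)
  u_3 · u_2 = 0 (should be 0)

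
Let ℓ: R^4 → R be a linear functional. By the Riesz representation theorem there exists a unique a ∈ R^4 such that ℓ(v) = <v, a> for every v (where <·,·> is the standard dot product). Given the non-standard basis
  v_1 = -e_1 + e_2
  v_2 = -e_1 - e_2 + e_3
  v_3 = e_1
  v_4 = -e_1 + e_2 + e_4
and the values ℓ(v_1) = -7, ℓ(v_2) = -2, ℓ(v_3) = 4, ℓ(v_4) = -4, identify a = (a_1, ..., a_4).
a = (4, -3, -1, 3)

Write a = (a_1, ..., a_4) in the standard basis. For each basis vector v_i, ℓ(v_i) = <v_i, a> is a linear equation in the a_j's. Collect the n equations into a matrix system V a = ℓ, where row i of V is v_i (expressed in the standard basis). Since V is invertible (lower-triangular with 1s on the diagonal, up to permutation), solve by back-substitution:
  V =
[[-1, 1, 0, 0],
 [-1, -1, 1, 0],
 [1, 0, 0, 0],
 [-1, 1, 0, 1]]
  V a = (-7, -2, 4, -4)
Solving gives a = (4, -3, -1, 3).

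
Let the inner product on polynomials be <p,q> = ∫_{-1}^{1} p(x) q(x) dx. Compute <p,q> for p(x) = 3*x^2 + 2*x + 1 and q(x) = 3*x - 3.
<p,q> = -8

Expand the product: p(x)·q(x) = 9*x^3 - 3*x^2 - 3*x - 3.
∫_{-1}^{1} of each monomial x^k gives [2/(k+1) if k even, 0 if k odd]. Integrating term-by-term (or equivalently evaluating the antiderivative F(x) = 9*x^4/4 - x^3 - 3*x^2/2 - 3*x at the endpoints):
  F(1) − F(−1) = -13/4 − (19/4) = -8.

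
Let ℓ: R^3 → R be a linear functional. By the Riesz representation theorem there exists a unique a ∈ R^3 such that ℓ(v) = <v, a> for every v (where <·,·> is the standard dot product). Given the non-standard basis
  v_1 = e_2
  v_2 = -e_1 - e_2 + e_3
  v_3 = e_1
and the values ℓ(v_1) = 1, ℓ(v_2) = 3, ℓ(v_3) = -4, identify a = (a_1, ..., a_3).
a = (-4, 1, 0)

Write a = (a_1, ..., a_3) in the standard basis. For each basis vector v_i, ℓ(v_i) = <v_i, a> is a linear equation in the a_j's. Collect the n equations into a matrix system V a = ℓ, where row i of V is v_i (expressed in the standard basis). Since V is invertible (lower-triangular with 1s on the diagonal, up to permutation), solve by back-substitution:
  V =
[[0, 1, 0],
 [-1, -1, 1],
 [1, 0, 0]]
  V a = (1, 3, -4)
Solving gives a = (-4, 1, 0).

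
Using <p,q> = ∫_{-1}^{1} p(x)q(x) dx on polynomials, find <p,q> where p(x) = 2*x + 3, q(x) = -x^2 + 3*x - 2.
<p,q> = -10

Expand the product: p(x)·q(x) = -2*x^3 + 3*x^2 + 5*x - 6.
∫_{-1}^{1} of each monomial x^k gives [2/(k+1) if k even, 0 if k odd]. Integrating term-by-term (or equivalently evaluating the antiderivative F(x) = -x^4/2 + x^3 + 5*x^2/2 - 6*x at the endpoints):
  F(1) − F(−1) = -3 − (7) = -10.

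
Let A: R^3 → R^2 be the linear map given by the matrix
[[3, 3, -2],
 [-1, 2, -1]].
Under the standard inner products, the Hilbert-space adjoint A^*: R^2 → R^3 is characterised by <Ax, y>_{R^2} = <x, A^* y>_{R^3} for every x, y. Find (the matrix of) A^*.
A^* = A^T =
[[3, -1],
 [3, 2],
 [-2, -1]]

For real matrices with standard dot products, the defining identity <Ax, y> = <x, A^* y> gives (Ax)^T y = x^T (A^*) y, i.e. x^T A^T y = x^T (A^*) y. Since this holds for all x, y, we must have A^* = A^T. Therefore
A^* =
[[3, -1],
 [3, 2],
 [-2, -1]].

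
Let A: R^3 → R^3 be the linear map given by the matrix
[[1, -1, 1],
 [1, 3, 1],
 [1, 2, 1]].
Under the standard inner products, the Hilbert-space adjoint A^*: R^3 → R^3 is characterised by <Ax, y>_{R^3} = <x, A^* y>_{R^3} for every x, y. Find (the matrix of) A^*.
A^* = A^T =
[[1, 1, 1],
 [-1, 3, 2],
 [1, 1, 1]]

For real matrices with standard dot products, the defining identity <Ax, y> = <x, A^* y> gives (Ax)^T y = x^T (A^*) y, i.e. x^T A^T y = x^T (A^*) y. Since this holds for all x, y, we must have A^* = A^T. Therefore
A^* =
[[1, 1, 1],
 [-1, 3, 2],
 [1, 1, 1]].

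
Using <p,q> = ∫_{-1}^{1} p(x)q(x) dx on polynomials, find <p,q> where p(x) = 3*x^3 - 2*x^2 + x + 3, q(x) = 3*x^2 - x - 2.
<p,q> = -38/5

Expand the product: p(x)·q(x) = 9*x^5 - 9*x^4 - x^3 + 12*x^2 - 5*x - 6.
∫_{-1}^{1} of each monomial x^k gives [2/(k+1) if k even, 0 if k odd]. Integrating term-by-term (or equivalently evaluating the antiderivative F(x) = 3*x^6/2 - 9*x^5/5 - x^4/4 + 4*x^3 - 5*x^2/2 - 6*x at the endpoints):
  F(1) − F(−1) = -101/20 − (51/20) = -38/5.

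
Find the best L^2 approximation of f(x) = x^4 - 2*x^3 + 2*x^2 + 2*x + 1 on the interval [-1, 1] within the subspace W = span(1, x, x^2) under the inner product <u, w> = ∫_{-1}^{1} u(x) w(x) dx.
g(x) = 20*x^2/7 + 4*x/5 + 32/35

The best approximation g ∈ W is the orthogonal projection of f onto W. Writing g = a_0 + a_1 x + a_2 x^2, the coefficients solve the normal equations G · a = b where
  G_{ij} = <φ_i, φ_j> and b_i = <f, φ_i>, with φ_0 = 1, φ_1 = x, φ_2 = x^2.
G =
  [2, 0, 2/3]
  [0, 2/3, 0]
  [2/3, 0, 2/5],
b = (56/15, 8/15, 184/105).
Solving gives a_0 = 32/35, a_1 = 4/5, a_2 = 20/7, so
  g(x) = 20*x^2/7 + 4*x/5 + 32/35.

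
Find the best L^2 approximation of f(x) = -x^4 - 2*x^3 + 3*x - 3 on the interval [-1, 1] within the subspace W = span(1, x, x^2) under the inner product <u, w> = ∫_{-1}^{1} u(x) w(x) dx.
g(x) = -6*x^2/7 + 9*x/5 - 102/35

The best approximation g ∈ W is the orthogonal projection of f onto W. Writing g = a_0 + a_1 x + a_2 x^2, the coefficients solve the normal equations G · a = b where
  G_{ij} = <φ_i, φ_j> and b_i = <f, φ_i>, with φ_0 = 1, φ_1 = x, φ_2 = x^2.
G =
  [2, 0, 2/3]
  [0, 2/3, 0]
  [2/3, 0, 2/5],
b = (-32/5, 6/5, -16/7).
Solving gives a_0 = -102/35, a_1 = 9/5, a_2 = -6/7, so
  g(x) = -6*x^2/7 + 9*x/5 - 102/35.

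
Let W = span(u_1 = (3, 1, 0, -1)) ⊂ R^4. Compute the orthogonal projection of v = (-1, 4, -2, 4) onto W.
proj_W(v) = (-9/11, -3/11, 0, 3/11)

Set up U = [u_1 | ... | u_1] ∈ R^(4×1). The projector onto W = col(U) is P = U (U^T U)^(-1) U^T.
Compute U^T U =
  [11],
and U^T v = (-3).
Solve U^T U · c = U^T v for the coefficients: c = (-3/11). The projection is proj_W(v) = U c.
Check: (v - proj_W(v)) · u_1 = 0  (should be 0).
Result: proj_W(v) = (-9/11, -3/11, 0, 3/11).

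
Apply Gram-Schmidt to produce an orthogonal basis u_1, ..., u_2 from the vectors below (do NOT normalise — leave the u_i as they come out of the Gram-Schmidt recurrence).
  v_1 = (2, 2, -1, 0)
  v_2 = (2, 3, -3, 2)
Orthogonal basis:
  u_1 = (2, 2, -1, 0)
  u_2 = (-8/9, 1/9, -14/9, 2)

Apply the Gram-Schmidt recurrence
  u_1 = v_1
  u_i = v_i − Σ_{j<i} ((v_i · u_j) / (u_j · u_j)) · u_j.

Step by step this gives:
  u_1 = (2, 2, -1, 0)
  u_2 = (-8/9, 1/9, -14/9, 2)

Orthogonality check:
  u_2 · u_1 = 0 (should be 0)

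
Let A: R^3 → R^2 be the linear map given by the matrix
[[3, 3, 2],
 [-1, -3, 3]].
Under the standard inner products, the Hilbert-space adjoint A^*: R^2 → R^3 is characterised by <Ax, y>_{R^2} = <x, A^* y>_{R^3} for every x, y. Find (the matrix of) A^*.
A^* = A^T =
[[3, -1],
 [3, -3],
 [2, 3]]

For real matrices with standard dot products, the defining identity <Ax, y> = <x, A^* y> gives (Ax)^T y = x^T (A^*) y, i.e. x^T A^T y = x^T (A^*) y. Since this holds for all x, y, we must have A^* = A^T. Therefore
A^* =
[[3, -1],
 [3, -3],
 [2, 3]].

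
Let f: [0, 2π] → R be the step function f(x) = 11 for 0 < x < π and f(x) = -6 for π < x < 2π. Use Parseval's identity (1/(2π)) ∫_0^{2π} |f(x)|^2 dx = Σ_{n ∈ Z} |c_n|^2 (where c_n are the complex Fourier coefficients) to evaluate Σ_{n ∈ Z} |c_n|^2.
Σ |c_n|^2 = 157/2

Parseval equates the L^2 energy of f (normalised by 1/(2π)) with the ℓ^2 sum of its Fourier coefficients: (1/(2π)) ∫_0^{2π} |f|^2 = Σ |c_n|^2.
Compute the left side: (1/(2π)) [∫_0^π 11^2 dx + ∫_π^{2π} (-6)^2 dx] = (1/(2π)) · (121π + 36π) = (121 + 36)/2 = 157/2.
So Σ_{n ∈ Z} |c_n|^2 = 157/2.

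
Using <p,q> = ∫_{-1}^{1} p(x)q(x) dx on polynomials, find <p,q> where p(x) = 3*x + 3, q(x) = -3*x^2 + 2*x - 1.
<p,q> = -8

Expand the product: p(x)·q(x) = -9*x^3 - 3*x^2 + 3*x - 3.
∫_{-1}^{1} of each monomial x^k gives [2/(k+1) if k even, 0 if k odd]. Integrating term-by-term (or equivalently evaluating the antiderivative F(x) = -9*x^4/4 - x^3 + 3*x^2/2 - 3*x at the endpoints):
  F(1) − F(−1) = -19/4 − (13/4) = -8.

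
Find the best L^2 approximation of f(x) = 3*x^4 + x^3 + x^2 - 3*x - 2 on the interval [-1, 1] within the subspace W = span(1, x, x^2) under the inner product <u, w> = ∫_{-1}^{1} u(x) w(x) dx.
g(x) = 25*x^2/7 - 12*x/5 - 79/35

The best approximation g ∈ W is the orthogonal projection of f onto W. Writing g = a_0 + a_1 x + a_2 x^2, the coefficients solve the normal equations G · a = b where
  G_{ij} = <φ_i, φ_j> and b_i = <f, φ_i>, with φ_0 = 1, φ_1 = x, φ_2 = x^2.
G =
  [2, 0, 2/3]
  [0, 2/3, 0]
  [2/3, 0, 2/5],
b = (-32/15, -8/5, -8/105).
Solving gives a_0 = -79/35, a_1 = -12/5, a_2 = 25/7, so
  g(x) = 25*x^2/7 - 12*x/5 - 79/35.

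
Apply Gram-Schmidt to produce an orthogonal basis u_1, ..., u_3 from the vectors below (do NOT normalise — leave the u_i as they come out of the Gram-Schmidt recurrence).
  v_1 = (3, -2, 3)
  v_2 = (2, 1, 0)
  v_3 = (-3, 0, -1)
Orthogonal basis:
  u_1 = (3, -2, 3)
  u_2 = (16/11, 15/11, -6/11)
  u_3 = (-3/47, 6/47, 7/47)

Apply the Gram-Schmidt recurrence
  u_1 = v_1
  u_i = v_i − Σ_{j<i} ((v_i · u_j) / (u_j · u_j)) · u_j.

Step by step this gives:
  u_1 = (3, -2, 3)
  u_2 = (16/11, 15/11, -6/11)
  u_3 = (-3/47, 6/47, 7/47)

Orthogonality check:
  u_2 · u_1 = 0 (should be 0)
  u_3 · u_1 = 0 (should be 0)
  u_3 · u_2 = 0 (should be 0)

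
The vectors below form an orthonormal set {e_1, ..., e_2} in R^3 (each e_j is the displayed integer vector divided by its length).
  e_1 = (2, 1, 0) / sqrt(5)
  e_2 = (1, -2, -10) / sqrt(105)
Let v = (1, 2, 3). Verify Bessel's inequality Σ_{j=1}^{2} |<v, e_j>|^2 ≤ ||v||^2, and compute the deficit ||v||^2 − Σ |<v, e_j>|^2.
Σ |<v, e_j>|^2 = 95/7; ||v||^2 = 14; deficit = 3/7

Write each e_j = u_j / sqrt(<u_j, u_j>) where u_j is the displayed integer vector. Then <v, e_j> = <v, u_j> / sqrt(<u_j, u_j>), so |<v, e_j>|^2 = <v, u_j>^2 / <u_j, u_j>.
Coefficients: <v, e_1> = 4/sqrt(5), <v, e_2> = -33/sqrt(105).
Square and sum: Σ |<v, e_j>|^2 = 95/7.
Compute ||v||^2 = v·v = 14.
Deficit = 14 − 95/7 = 3/7 ≥ 0, confirming Bessel's inequality. (The deficit equals ||v − Σ <v,e_j> e_j||^2, the squared distance from v to span{e_j}.)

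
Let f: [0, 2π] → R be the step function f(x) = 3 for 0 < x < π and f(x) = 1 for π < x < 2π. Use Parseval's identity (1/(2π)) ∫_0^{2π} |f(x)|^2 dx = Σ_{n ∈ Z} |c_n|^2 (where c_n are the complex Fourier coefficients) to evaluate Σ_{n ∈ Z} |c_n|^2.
Σ |c_n|^2 = 5

Parseval equates the L^2 energy of f (normalised by 1/(2π)) with the ℓ^2 sum of its Fourier coefficients: (1/(2π)) ∫_0^{2π} |f|^2 = Σ |c_n|^2.
Compute the left side: (1/(2π)) [∫_0^π 3^2 dx + ∫_π^{2π} 1^2 dx] = (1/(2π)) · (9π + 1π) = (9 + 1)/2 = 5.
So Σ_{n ∈ Z} |c_n|^2 = 5.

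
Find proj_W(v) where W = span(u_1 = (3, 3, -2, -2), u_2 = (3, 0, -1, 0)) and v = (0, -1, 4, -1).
proj_W(v) = (-153/139, -138/139, 97/139, 92/139)

Set up U = [u_1 | ... | u_2] ∈ R^(4×2). The projector onto W = col(U) is P = U (U^T U)^(-1) U^T.
Compute U^T U =
  [26, 11]
  [11, 10],
and U^T v = (-9, -4).
Solve U^T U · c = U^T v for the coefficients: c = (-46/139, -5/139). The projection is proj_W(v) = U c.
Check: (v - proj_W(v)) · u_1 = 0  (should be 0).
Check: (v - proj_W(v)) · u_2 = 0  (should be 0).
Result: proj_W(v) = (-153/139, -138/139, 97/139, 92/139).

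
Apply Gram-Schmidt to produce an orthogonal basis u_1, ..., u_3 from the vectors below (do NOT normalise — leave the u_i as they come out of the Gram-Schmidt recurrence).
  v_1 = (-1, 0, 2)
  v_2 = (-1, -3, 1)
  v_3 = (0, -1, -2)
Orthogonal basis:
  u_1 = (-1, 0, 2)
  u_2 = (-2/5, -3, -1/5)
  u_3 = (-15/23, 5/46, -15/46)

Apply the Gram-Schmidt recurrence
  u_1 = v_1
  u_i = v_i − Σ_{j<i} ((v_i · u_j) / (u_j · u_j)) · u_j.

Step by step this gives:
  u_1 = (-1, 0, 2)
  u_2 = (-2/5, -3, -1/5)
  u_3 = (-15/23, 5/46, -15/46)

Orthogonality check:
  u_2 · u_1 = 0 (should be 0)
  u_3 · u_1 = 0 (should be 0)
  u_3 · u_2 = 0 (should be 0)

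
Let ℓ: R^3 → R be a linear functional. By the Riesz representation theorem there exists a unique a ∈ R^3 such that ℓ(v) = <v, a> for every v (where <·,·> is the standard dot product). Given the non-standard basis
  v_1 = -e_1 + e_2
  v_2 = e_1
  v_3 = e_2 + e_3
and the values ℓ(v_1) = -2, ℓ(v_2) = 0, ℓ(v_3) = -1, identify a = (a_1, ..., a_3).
a = (0, -2, 1)

Write a = (a_1, ..., a_3) in the standard basis. For each basis vector v_i, ℓ(v_i) = <v_i, a> is a linear equation in the a_j's. Collect the n equations into a matrix system V a = ℓ, where row i of V is v_i (expressed in the standard basis). Since V is invertible (lower-triangular with 1s on the diagonal, up to permutation), solve by back-substitution:
  V =
[[-1, 1, 0],
 [1, 0, 0],
 [0, 1, 1]]
  V a = (-2, 0, -1)
Solving gives a = (0, -2, 1).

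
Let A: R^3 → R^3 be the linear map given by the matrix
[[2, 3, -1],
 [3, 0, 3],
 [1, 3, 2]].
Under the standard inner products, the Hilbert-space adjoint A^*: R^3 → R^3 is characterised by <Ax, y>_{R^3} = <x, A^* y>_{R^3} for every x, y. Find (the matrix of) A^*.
A^* = A^T =
[[2, 3, 1],
 [3, 0, 3],
 [-1, 3, 2]]

For real matrices with standard dot products, the defining identity <Ax, y> = <x, A^* y> gives (Ax)^T y = x^T (A^*) y, i.e. x^T A^T y = x^T (A^*) y. Since this holds for all x, y, we must have A^* = A^T. Therefore
A^* =
[[2, 3, 1],
 [3, 0, 3],
 [-1, 3, 2]].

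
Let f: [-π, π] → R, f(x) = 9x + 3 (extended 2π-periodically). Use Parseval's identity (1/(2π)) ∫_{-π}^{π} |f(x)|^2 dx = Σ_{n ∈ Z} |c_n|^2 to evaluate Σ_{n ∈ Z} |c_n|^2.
Σ |c_n|^2 = 27π^2 + 9

Expand and integrate term by term over [-π, π]:
  ∫ (9x)^2 dx = 81·(2π^3/3); ∫ 2·9·(3)·x dx = 0 (odd integrand); ∫ 3^2 dx = 9·2π.
So (1/(2π)) ∫_{-π}^{π} (9x + 3)^2 dx = 81π^2/3 + 9 = 27π^2 + 9.
Parseval ⇒ Σ |c_n|^2 = 27π^2 + 9.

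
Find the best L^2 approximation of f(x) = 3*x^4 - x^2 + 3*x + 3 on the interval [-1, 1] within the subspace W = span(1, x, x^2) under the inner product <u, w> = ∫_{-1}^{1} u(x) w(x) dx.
g(x) = 11*x^2/7 + 3*x + 96/35

The best approximation g ∈ W is the orthogonal projection of f onto W. Writing g = a_0 + a_1 x + a_2 x^2, the coefficients solve the normal equations G · a = b where
  G_{ij} = <φ_i, φ_j> and b_i = <f, φ_i>, with φ_0 = 1, φ_1 = x, φ_2 = x^2.
G =
  [2, 0, 2/3]
  [0, 2/3, 0]
  [2/3, 0, 2/5],
b = (98/15, 2, 86/35).
Solving gives a_0 = 96/35, a_1 = 3, a_2 = 11/7, so
  g(x) = 11*x^2/7 + 3*x + 96/35.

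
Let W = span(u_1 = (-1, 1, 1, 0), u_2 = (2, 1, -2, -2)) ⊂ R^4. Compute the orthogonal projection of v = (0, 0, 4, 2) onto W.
proj_W(v) = (-32/15, -4/15, 32/15, 8/5)

Set up U = [u_1 | ... | u_2] ∈ R^(4×2). The projector onto W = col(U) is P = U (U^T U)^(-1) U^T.
Compute U^T U =
  [3, -3]
  [-3, 13],
and U^T v = (4, -12).
Solve U^T U · c = U^T v for the coefficients: c = (8/15, -4/5). The projection is proj_W(v) = U c.
Check: (v - proj_W(v)) · u_1 = 0  (should be 0).
Check: (v - proj_W(v)) · u_2 = 0  (should be 0).
Result: proj_W(v) = (-32/15, -4/15, 32/15, 8/5).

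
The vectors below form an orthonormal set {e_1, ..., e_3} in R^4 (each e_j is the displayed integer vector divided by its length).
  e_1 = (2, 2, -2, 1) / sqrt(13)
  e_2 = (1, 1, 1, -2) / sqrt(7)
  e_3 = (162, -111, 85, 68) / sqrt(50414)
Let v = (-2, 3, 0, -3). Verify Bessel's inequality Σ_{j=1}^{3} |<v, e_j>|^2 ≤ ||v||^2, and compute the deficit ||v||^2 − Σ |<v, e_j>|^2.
Σ |<v, e_j>|^2 = 12067/554; ||v||^2 = 22; deficit = 121/554

Write each e_j = u_j / sqrt(<u_j, u_j>) where u_j is the displayed integer vector. Then <v, e_j> = <v, u_j> / sqrt(<u_j, u_j>), so |<v, e_j>|^2 = <v, u_j>^2 / <u_j, u_j>.
Coefficients: <v, e_1> = -1/sqrt(13), <v, e_2> = 7/sqrt(7), <v, e_3> = -861/sqrt(50414).
Square and sum: Σ |<v, e_j>|^2 = 12067/554.
Compute ||v||^2 = v·v = 22.
Deficit = 22 − 12067/554 = 121/554 ≥ 0, confirming Bessel's inequality. (The deficit equals ||v − Σ <v,e_j> e_j||^2, the squared distance from v to span{e_j}.)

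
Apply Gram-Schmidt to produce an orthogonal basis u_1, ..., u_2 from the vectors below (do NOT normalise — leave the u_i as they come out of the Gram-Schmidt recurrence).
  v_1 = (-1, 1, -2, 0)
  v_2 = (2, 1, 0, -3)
Orthogonal basis:
  u_1 = (-1, 1, -2, 0)
  u_2 = (11/6, 7/6, -1/3, -3)

Apply the Gram-Schmidt recurrence
  u_1 = v_1
  u_i = v_i − Σ_{j<i} ((v_i · u_j) / (u_j · u_j)) · u_j.

Step by step this gives:
  u_1 = (-1, 1, -2, 0)
  u_2 = (11/6, 7/6, -1/3, -3)

Orthogonality check:
  u_2 · u_1 = 0 (should be 0)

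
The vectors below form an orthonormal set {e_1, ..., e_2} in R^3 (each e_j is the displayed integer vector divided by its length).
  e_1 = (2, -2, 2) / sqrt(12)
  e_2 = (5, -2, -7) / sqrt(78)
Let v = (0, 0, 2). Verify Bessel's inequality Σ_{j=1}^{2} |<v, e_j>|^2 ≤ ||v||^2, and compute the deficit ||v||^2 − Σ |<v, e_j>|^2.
Σ |<v, e_j>|^2 = 50/13; ||v||^2 = 4; deficit = 2/13

Write each e_j = u_j / sqrt(<u_j, u_j>) where u_j is the displayed integer vector. Then <v, e_j> = <v, u_j> / sqrt(<u_j, u_j>), so |<v, e_j>|^2 = <v, u_j>^2 / <u_j, u_j>.
Coefficients: <v, e_1> = 4/sqrt(12), <v, e_2> = -14/sqrt(78).
Square and sum: Σ |<v, e_j>|^2 = 50/13.
Compute ||v||^2 = v·v = 4.
Deficit = 4 − 50/13 = 2/13 ≥ 0, confirming Bessel's inequality. (The deficit equals ||v − Σ <v,e_j> e_j||^2, the squared distance from v to span{e_j}.)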